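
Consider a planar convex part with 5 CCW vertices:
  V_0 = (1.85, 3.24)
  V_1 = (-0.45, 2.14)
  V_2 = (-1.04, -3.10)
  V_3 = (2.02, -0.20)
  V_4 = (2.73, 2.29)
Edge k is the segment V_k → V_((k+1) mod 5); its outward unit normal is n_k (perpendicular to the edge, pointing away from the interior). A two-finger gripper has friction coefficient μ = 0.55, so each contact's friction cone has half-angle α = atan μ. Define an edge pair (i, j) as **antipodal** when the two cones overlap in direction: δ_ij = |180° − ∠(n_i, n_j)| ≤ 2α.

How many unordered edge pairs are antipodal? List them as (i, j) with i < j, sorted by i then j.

count = 5; pairs: (0,2), (0,3), (1,2), (1,3), (1,4)

α = atan 0.55 = 28.81°;  2α = 57.62°
n_0 = (-0.4315, +0.9021)
n_1 = (-0.9937, +0.1119)
n_2 = (+0.6879, -0.7258)
n_3 = (+0.9617, -0.2742)
n_4 = (+0.7336, +0.6796)
  (0,1): δ = 121.98°  ·
  (0,2): δ = 17.90°  ✓
  (0,3): δ = 48.53°  ✓
  (0,4): δ = 107.25°  ·
  (1,2): δ = 40.11°  ✓
  (1,3): δ = 9.49°  ✓
  (1,4): δ = 49.23°  ✓
  (2,3): δ = 149.38°  ·
  (2,4): δ = 90.65°  ·
  (3,4): δ = 121.28°  ·
antipodal pairs: 5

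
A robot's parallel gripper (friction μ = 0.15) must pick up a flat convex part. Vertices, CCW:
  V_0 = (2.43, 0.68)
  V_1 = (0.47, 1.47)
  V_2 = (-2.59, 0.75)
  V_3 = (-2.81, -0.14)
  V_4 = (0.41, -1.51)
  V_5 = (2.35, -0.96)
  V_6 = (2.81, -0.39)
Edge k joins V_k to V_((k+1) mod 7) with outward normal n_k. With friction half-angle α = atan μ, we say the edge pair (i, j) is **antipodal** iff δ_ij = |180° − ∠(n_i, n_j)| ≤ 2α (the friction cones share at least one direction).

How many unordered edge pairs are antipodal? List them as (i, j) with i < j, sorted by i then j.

α = atan 0.15 = 8.53°;  2α = 17.06°
n_0 = (+0.3738, +0.9275)
n_1 = (-0.2290, +0.9734)
n_2 = (-0.9708, +0.2400)
n_3 = (-0.3915, -0.9202)
n_4 = (+0.2728, -0.9621)
n_5 = (+0.7782, -0.6280)
n_6 = (+0.9423, +0.3347)
  (0,1): δ = 144.81°  ·
  (0,2): δ = 81.93°  ·
  (0,3): δ = 1.10°  ✓
  (0,4): δ = 37.78°  ·
  (0,5): δ = 73.05°  ·
  (0,6): δ = 131.50°  ·
  (1,2): δ = 117.13°  ·
  (1,3): δ = 36.29°  ·
  (1,4): δ = 2.59°  ✓
  (1,5): δ = 37.86°  ·
  (1,6): δ = 96.31°  ·
  (2,3): δ = 99.16°  ·
  (2,4): δ = 60.29°  ·
  (2,5): δ = 25.02°  ·
  (2,6): δ = 33.44°  ·
  (3,4): δ = 141.12°  ·
  (3,5): δ = 105.86°  ·
  (3,6): δ = 47.40°  ·
  (4,5): δ = 144.73°  ·
  (4,6): δ = 86.28°  ·
  (5,6): δ = 121.54°  ·
antipodal pairs: 2

count = 2; pairs: (0,3), (1,4)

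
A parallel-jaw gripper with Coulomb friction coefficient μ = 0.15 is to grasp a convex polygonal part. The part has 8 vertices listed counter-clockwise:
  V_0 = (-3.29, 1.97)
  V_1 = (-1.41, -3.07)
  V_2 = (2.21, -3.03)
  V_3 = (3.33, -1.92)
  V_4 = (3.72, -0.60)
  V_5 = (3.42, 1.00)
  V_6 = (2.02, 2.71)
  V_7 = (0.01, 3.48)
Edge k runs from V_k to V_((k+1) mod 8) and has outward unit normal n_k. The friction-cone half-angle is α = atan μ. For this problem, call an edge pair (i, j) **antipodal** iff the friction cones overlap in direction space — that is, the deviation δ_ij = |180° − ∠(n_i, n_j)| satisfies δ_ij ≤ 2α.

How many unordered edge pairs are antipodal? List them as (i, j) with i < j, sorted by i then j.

count = 1; pairs: (0,4)

α = atan 0.15 = 8.53°;  2α = 17.06°
n_0 = (-0.9369, -0.3495)
n_1 = (+0.0110, -0.9999)
n_2 = (+0.7039, -0.7103)
n_3 = (+0.9590, -0.2833)
n_4 = (+0.9829, +0.1843)
n_5 = (+0.7738, +0.6335)
n_6 = (+0.3577, +0.9338)
n_7 = (-0.4161, +0.9093)
  (0,1): δ = 109.82°  ·
  (0,2): δ = 65.71°  ·
  (0,3): δ = 36.92°  ·
  (0,4): δ = 9.84°  ✓
  (0,5): δ = 18.85°  ·
  (0,6): δ = 48.58°  ·
  (0,7): δ = 94.13°  ·
  (1,2): δ = 135.89°  ·
  (1,3): δ = 107.09°  ·
  (1,4): δ = 80.01°  ·
  (1,5): δ = 51.33°  ·
  (1,6): δ = 21.59°  ·
  (1,7): δ = 23.95°  ·
  (2,3): δ = 151.20°  ·
  (2,4): δ = 124.12°  ·
  (2,5): δ = 95.44°  ·
  (2,6): δ = 65.70°  ·
  (2,7): δ = 20.16°  ·
  (3,4): δ = 152.92°  ·
  (3,5): δ = 124.23°  ·
  (3,6): δ = 94.50°  ·
  (3,7): δ = 48.95°  ·
  (4,5): δ = 151.31°  ·
  (4,6): δ = 121.58°  ·
  (4,7): δ = 76.03°  ·
  (5,6): δ = 150.27°  ·
  (5,7): δ = 104.72°  ·
  (6,7): δ = 134.45°  ·
antipodal pairs: 1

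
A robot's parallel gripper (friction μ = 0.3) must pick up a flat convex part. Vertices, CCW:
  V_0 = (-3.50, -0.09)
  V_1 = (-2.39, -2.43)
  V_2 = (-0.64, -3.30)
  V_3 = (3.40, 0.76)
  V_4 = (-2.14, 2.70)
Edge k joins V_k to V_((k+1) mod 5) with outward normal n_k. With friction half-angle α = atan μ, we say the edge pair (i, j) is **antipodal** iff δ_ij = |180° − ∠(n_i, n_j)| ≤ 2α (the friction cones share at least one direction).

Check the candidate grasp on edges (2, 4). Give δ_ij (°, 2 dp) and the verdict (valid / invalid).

α = atan 0.3 = 16.70°;  2α = 33.40°
edge 2: e_2 = (+4.04, +4.06);  n_2 = (+0.7089, -0.7054)
edge 4: e_4 = (-1.36, -2.79);  n_4 = (-0.8989, +0.4382)
∠(n_2, n_4) = 161.13°
δ = |180° − 161.13°| = 18.87°
18.87° ≤ 2α = 33.40°  →  valid

δ = 18.87°, valid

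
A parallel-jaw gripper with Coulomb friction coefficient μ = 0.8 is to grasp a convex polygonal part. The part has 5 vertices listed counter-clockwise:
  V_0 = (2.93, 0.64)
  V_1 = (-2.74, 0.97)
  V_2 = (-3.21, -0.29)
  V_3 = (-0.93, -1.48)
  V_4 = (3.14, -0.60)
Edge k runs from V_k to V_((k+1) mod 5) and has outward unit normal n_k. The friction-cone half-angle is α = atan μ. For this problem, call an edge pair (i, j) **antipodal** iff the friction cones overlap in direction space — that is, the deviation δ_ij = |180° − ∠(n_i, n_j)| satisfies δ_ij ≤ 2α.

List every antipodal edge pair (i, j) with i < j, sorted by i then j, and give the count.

α = atan 0.8 = 38.66°;  2α = 77.32°
n_0 = (+0.0581, +0.9983)
n_1 = (-0.9369, +0.3495)
n_2 = (-0.4627, -0.8865)
n_3 = (+0.2113, -0.9774)
n_4 = (+0.9860, +0.1670)
  (0,1): δ = 107.13°  ·
  (0,2): δ = 24.23°  ✓
  (0,3): δ = 15.53°  ✓
  (0,4): δ = 102.94°  ·
  (1,2): δ = 97.11°  ·
  (1,3): δ = 57.34°  ✓
  (1,4): δ = 30.07°  ✓
  (2,3): δ = 140.24°  ·
  (2,4): δ = 52.83°  ✓
  (3,4): δ = 92.59°  ·
antipodal pairs: 5

count = 5; pairs: (0,2), (0,3), (1,3), (1,4), (2,4)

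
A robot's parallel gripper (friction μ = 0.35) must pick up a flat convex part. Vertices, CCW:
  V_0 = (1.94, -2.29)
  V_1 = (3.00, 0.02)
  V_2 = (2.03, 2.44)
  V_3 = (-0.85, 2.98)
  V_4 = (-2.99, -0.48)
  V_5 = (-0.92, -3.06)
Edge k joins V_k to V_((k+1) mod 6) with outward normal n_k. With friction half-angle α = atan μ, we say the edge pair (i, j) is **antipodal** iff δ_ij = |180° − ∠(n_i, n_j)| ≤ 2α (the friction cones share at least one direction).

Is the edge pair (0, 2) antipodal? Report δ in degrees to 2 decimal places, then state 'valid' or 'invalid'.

α = atan 0.35 = 19.29°;  2α = 38.58°
edge 0: e_0 = (+1.06, +2.31);  n_0 = (+0.9089, -0.4171)
edge 2: e_2 = (-2.88, +0.54);  n_2 = (+0.1843, +0.9829)
∠(n_0, n_2) = 104.03°
δ = |180° − 104.03°| = 75.97°
75.97° > 2α = 38.58°  →  invalid

δ = 75.97°, invalid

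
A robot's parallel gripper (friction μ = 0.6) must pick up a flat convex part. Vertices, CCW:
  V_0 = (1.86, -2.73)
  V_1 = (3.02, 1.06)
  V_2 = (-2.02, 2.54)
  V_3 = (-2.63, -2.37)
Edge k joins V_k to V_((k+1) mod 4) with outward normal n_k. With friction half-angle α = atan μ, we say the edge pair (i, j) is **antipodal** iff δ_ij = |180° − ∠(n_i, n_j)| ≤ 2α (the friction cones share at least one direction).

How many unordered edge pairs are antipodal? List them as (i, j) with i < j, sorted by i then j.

α = atan 0.6 = 30.96°;  2α = 61.93°
n_0 = (+0.9562, -0.2927)
n_1 = (+0.2818, +0.9595)
n_2 = (-0.9924, +0.1233)
n_3 = (-0.0799, -0.9968)
  (0,1): δ = 89.35°  ·
  (0,2): δ = 9.94°  ✓
  (0,3): δ = 102.43°  ·
  (1,2): δ = 80.72°  ·
  (1,3): δ = 11.78°  ✓
  (2,3): δ = 87.50°  ·
antipodal pairs: 2

count = 2; pairs: (0,2), (1,3)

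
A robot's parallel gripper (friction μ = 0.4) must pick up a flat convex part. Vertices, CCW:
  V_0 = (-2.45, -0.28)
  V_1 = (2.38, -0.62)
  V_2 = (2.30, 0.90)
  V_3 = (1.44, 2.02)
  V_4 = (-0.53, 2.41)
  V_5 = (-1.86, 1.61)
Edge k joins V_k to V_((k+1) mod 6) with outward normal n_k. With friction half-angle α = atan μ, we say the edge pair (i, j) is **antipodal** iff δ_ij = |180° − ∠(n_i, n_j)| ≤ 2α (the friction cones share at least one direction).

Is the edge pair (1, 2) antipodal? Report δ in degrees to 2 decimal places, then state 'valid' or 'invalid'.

δ = 145.49°, invalid

α = atan 0.4 = 21.80°;  2α = 43.60°
edge 1: e_1 = (-0.08, +1.52);  n_1 = (+0.9986, +0.0526)
edge 2: e_2 = (-0.86, +1.12);  n_2 = (+0.7932, +0.6090)
∠(n_1, n_2) = 34.51°
δ = |180° − 34.51°| = 145.49°
145.49° > 2α = 43.60°  →  invalid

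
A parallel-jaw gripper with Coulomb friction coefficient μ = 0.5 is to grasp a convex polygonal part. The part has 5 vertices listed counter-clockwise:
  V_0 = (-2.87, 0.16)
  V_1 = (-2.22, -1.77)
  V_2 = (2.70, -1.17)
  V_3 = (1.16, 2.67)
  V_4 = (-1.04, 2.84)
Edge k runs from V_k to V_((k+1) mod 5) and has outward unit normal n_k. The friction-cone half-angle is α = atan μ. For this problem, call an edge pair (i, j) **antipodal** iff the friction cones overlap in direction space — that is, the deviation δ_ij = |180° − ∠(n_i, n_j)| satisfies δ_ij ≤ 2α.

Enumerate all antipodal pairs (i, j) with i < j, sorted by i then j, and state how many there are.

count = 3; pairs: (0,2), (1,3), (1,4)

α = atan 0.5 = 26.57°;  2α = 53.13°
n_0 = (-0.9477, -0.3192)
n_1 = (+0.1211, -0.9926)
n_2 = (+0.9281, +0.3722)
n_3 = (+0.0770, +0.9970)
n_4 = (-0.8258, +0.5639)
  (0,1): δ = 101.66°  ·
  (0,2): δ = 3.24°  ✓
  (0,3): δ = 66.97°  ·
  (0,4): δ = 127.06°  ·
  (1,2): δ = 75.10°  ·
  (1,3): δ = 11.37°  ✓
  (1,4): δ = 48.72°  ✓
  (2,3): δ = 116.27°  ·
  (2,4): δ = 56.18°  ·
  (3,4): δ = 119.91°  ·
antipodal pairs: 3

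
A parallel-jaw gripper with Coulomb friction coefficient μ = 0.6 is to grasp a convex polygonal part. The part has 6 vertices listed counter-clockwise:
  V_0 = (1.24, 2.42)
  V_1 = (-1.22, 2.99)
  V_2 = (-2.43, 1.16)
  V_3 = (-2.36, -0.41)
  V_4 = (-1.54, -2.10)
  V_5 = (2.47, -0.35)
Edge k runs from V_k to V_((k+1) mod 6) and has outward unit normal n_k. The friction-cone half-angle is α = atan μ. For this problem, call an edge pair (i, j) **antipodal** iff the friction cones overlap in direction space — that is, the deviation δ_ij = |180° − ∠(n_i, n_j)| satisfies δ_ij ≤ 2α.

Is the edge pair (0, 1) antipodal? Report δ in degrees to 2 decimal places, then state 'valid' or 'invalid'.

δ = 110.43°, invalid

α = atan 0.6 = 30.96°;  2α = 61.93°
edge 0: e_0 = (-2.46, +0.57);  n_0 = (+0.2257, +0.9742)
edge 1: e_1 = (-1.21, -1.83);  n_1 = (-0.8341, +0.5515)
∠(n_0, n_1) = 69.57°
δ = |180° − 69.57°| = 110.43°
110.43° > 2α = 61.93°  →  invalid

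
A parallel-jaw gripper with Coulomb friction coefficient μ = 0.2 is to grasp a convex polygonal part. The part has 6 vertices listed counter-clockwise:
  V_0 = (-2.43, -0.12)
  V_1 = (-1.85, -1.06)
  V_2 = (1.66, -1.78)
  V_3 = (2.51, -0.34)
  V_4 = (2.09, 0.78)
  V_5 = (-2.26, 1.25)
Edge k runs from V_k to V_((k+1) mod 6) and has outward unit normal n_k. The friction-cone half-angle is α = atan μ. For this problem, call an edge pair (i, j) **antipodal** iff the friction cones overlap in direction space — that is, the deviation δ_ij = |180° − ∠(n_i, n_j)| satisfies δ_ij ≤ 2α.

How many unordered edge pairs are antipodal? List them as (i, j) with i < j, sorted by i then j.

α = atan 0.2 = 11.31°;  2α = 22.62°
n_0 = (-0.8510, -0.5251)
n_1 = (-0.2009, -0.9796)
n_2 = (+0.8612, -0.5083)
n_3 = (+0.9363, +0.3511)
n_4 = (+0.1074, +0.9942)
n_5 = (-0.9924, +0.1231)
  (0,1): δ = 133.27°  ·
  (0,2): δ = 62.23°  ·
  (0,3): δ = 11.12°  ✓
  (0,4): δ = 52.16°  ·
  (0,5): δ = 141.25°  ·
  (1,2): δ = 108.96°  ·
  (1,3): δ = 57.85°  ·
  (1,4): δ = 5.43°  ✓
  (1,5): δ = 94.52°  ·
  (2,3): δ = 128.89°  ·
  (2,4): δ = 65.61°  ·
  (2,5): δ = 23.48°  ·
  (3,4): δ = 116.72°  ·
  (3,5): δ = 27.63°  ·
  (4,5): δ = 90.91°  ·
antipodal pairs: 2

count = 2; pairs: (0,3), (1,4)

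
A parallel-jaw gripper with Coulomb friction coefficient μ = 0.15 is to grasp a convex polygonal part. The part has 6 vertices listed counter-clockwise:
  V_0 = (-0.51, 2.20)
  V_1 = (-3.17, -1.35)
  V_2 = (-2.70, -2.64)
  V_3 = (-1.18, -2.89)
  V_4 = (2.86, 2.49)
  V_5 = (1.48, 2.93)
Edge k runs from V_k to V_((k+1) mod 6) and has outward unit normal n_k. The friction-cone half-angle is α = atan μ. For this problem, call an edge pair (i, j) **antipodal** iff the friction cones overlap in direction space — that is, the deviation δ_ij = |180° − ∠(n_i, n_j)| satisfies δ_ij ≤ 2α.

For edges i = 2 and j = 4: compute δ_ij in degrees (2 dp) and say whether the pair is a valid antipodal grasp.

α = atan 0.15 = 8.53°;  2α = 17.06°
edge 2: e_2 = (+1.52, -0.25);  n_2 = (-0.1623, -0.9867)
edge 4: e_4 = (-1.38, +0.44);  n_4 = (+0.3038, +0.9527)
∠(n_2, n_4) = 171.66°
δ = |180° − 171.66°| = 8.34°
8.34° ≤ 2α = 17.06°  →  valid

δ = 8.34°, valid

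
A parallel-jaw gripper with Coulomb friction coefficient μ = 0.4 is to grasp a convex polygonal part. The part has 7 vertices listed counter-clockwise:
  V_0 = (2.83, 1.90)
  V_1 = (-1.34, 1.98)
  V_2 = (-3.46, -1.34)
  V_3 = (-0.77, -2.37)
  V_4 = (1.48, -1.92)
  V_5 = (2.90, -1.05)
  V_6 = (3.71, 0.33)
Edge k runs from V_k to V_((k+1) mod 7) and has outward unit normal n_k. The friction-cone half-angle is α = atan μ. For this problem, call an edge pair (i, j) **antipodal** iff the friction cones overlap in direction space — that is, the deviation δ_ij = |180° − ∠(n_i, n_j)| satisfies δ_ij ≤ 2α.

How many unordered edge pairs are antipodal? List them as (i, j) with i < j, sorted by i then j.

count = 6; pairs: (0,2), (0,3), (0,4), (1,4), (1,5), (2,6)

α = atan 0.4 = 21.80°;  2α = 43.60°
n_0 = (+0.0192, +0.9998)
n_1 = (-0.8428, +0.5382)
n_2 = (-0.3576, -0.9339)
n_3 = (+0.1961, -0.9806)
n_4 = (+0.5224, -0.8527)
n_5 = (+0.8624, -0.5062)
n_6 = (+0.8723, +0.4889)
  (0,1): δ = 121.46°  ·
  (0,2): δ = 19.85°  ✓
  (0,3): δ = 12.41°  ✓
  (0,4): δ = 32.59°  ✓
  (0,5): δ = 60.69°  ·
  (0,6): δ = 120.37°  ·
  (1,2): δ = 78.39°  ·
  (1,3): δ = 46.13°  ·
  (1,4): δ = 25.94°  ✓
  (1,5): δ = 2.15°  ✓
  (1,6): δ = 61.83°  ·
  (2,3): δ = 147.74°  ·
  (2,4): δ = 127.55°  ·
  (2,5): δ = 99.46°  ·
  (2,6): δ = 39.78°  ✓
  (3,4): δ = 159.82°  ·
  (3,5): δ = 131.72°  ·
  (3,6): δ = 72.04°  ·
  (4,5): δ = 151.91°  ·
  (4,6): δ = 92.22°  ·
  (5,6): δ = 120.32°  ·
antipodal pairs: 6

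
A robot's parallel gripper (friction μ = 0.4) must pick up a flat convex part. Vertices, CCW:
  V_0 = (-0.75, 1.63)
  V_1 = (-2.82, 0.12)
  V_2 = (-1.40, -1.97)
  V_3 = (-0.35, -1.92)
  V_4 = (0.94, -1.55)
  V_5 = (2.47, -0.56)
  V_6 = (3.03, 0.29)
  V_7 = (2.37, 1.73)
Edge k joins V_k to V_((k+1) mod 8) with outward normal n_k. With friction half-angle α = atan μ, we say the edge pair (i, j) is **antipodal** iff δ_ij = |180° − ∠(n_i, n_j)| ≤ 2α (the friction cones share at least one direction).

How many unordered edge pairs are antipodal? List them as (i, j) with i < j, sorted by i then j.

count = 8; pairs: (0,2), (0,3), (0,4), (0,5), (1,6), (2,7), (3,7), (4,7)

α = atan 0.4 = 21.80°;  2α = 43.60°
n_0 = (-0.5893, +0.8079)
n_1 = (-0.8271, -0.5620)
n_2 = (+0.0476, -0.9989)
n_3 = (+0.2757, -0.9612)
n_4 = (+0.5433, -0.8396)
n_5 = (+0.8351, -0.5502)
n_6 = (+0.9091, +0.4167)
n_7 = (-0.0320, +0.9995)
  (0,1): δ = 91.92°  ·
  (0,2): δ = 33.38°  ✓
  (0,3): δ = 20.11°  ✓
  (0,4): δ = 3.20°  ✓
  (0,5): δ = 20.51°  ✓
  (0,6): δ = 78.51°  ·
  (0,7): δ = 145.73°  ·
  (1,2): δ = 121.47°  ·
  (1,3): δ = 108.19°  ·
  (1,4): δ = 91.29°  ·
  (1,5): δ = 67.57°  ·
  (1,6): δ = 9.57°  ✓
  (1,7): δ = 57.64°  ·
  (2,3): δ = 166.72°  ·
  (2,4): δ = 149.82°  ·
  (2,5): δ = 126.10°  ·
  (2,6): δ = 68.10°  ·
  (2,7): δ = 0.89°  ✓
  (3,4): δ = 163.10°  ·
  (3,5): δ = 139.38°  ·
  (3,6): δ = 81.38°  ·
  (3,7): δ = 14.17°  ✓
  (4,5): δ = 156.28°  ·
  (4,6): δ = 98.28°  ·
  (4,7): δ = 31.07°  ✓
  (5,6): δ = 122.00°  ·
  (5,7): δ = 54.79°  ·
  (6,7): δ = 112.79°  ·
antipodal pairs: 8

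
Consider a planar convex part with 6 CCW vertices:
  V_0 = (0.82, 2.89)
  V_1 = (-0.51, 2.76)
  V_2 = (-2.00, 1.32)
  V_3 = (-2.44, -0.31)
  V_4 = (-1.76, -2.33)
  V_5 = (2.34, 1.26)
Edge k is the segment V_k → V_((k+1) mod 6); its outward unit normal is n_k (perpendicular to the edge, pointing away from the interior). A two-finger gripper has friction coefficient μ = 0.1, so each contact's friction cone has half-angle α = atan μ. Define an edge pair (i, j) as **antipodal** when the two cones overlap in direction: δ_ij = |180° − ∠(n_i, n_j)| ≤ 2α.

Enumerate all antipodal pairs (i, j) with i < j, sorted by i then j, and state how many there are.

count = 1; pairs: (1,4)

α = atan 0.1 = 5.71°;  2α = 11.42°
n_0 = (-0.0973, +0.9953)
n_1 = (-0.6949, +0.7191)
n_2 = (-0.9654, +0.2606)
n_3 = (-0.9477, -0.3190)
n_4 = (+0.6588, -0.7523)
n_5 = (+0.7314, +0.6820)
  (0,1): δ = 141.56°  ·
  (0,2): δ = 110.69°  ·
  (0,3): δ = 76.98°  ·
  (0,4): δ = 35.62°  ·
  (0,5): δ = 127.42°  ·
  (1,2): δ = 149.13°  ·
  (1,3): δ = 115.42°  ·
  (1,4): δ = 2.82°  ✓
  (1,5): δ = 88.98°  ·
  (2,3): δ = 146.29°  ·
  (2,4): δ = 33.69°  ·
  (2,5): δ = 58.11°  ·
  (3,4): δ = 67.40°  ·
  (3,5): δ = 24.40°  ·
  (4,5): δ = 88.21°  ·
antipodal pairs: 1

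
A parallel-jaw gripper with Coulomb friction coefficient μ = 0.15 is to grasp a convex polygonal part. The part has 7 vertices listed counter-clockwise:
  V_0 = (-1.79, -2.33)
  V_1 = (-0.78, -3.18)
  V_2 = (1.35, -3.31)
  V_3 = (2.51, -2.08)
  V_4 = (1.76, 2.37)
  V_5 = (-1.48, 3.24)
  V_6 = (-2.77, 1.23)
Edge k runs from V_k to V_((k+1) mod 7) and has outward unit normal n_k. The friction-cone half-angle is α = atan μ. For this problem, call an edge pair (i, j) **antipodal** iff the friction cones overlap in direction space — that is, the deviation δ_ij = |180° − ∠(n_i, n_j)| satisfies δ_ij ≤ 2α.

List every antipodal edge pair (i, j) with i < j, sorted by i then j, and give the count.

count = 3; pairs: (1,4), (2,5), (3,6)

α = atan 0.15 = 8.53°;  2α = 17.06°
n_0 = (-0.6439, -0.7651)
n_1 = (-0.0609, -0.9981)
n_2 = (+0.7275, -0.6861)
n_3 = (+0.9861, +0.1662)
n_4 = (+0.2593, +0.9658)
n_5 = (-0.8416, +0.5401)
n_6 = (-0.9641, -0.2654)
  (0,1): δ = 143.41°  ·
  (0,2): δ = 93.24°  ·
  (0,3): δ = 40.35°  ·
  (0,4): δ = 25.05°  ·
  (0,5): δ = 97.39°  ·
  (0,6): δ = 145.47°  ·
  (1,2): δ = 129.83°  ·
  (1,3): δ = 76.94°  ·
  (1,4): δ = 11.54°  ✓
  (1,5): δ = 60.80°  ·
  (1,6): δ = 108.88°  ·
  (2,3): δ = 127.11°  ·
  (2,4): δ = 61.71°  ·
  (2,5): δ = 10.63°  ✓
  (2,6): δ = 58.71°  ·
  (3,4): δ = 114.60°  ·
  (3,5): δ = 42.26°  ·
  (3,6): δ = 5.82°  ✓
  (4,5): δ = 107.66°  ·
  (4,6): δ = 59.58°  ·
  (5,6): δ = 131.92°  ·
antipodal pairs: 3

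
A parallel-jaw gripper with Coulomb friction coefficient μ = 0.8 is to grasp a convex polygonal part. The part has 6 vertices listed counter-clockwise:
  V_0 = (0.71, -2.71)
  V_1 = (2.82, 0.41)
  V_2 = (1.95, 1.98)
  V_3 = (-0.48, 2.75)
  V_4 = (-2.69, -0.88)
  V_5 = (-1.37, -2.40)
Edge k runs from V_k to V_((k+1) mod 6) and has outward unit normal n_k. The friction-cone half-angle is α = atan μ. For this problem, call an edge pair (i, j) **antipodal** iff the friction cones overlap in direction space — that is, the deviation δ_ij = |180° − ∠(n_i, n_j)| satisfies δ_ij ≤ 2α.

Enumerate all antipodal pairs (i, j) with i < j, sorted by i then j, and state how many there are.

count = 9; pairs: (0,2), (0,3), (0,4), (1,3), (1,4), (1,5), (2,4), (2,5), (3,5)

α = atan 0.8 = 38.66°;  2α = 77.32°
n_0 = (+0.8284, -0.5602)
n_1 = (+0.8747, +0.4847)
n_2 = (+0.3021, +0.9533)
n_3 = (-0.8542, +0.5200)
n_4 = (-0.7550, -0.6557)
n_5 = (-0.1474, -0.9891)
  (0,1): δ = 116.94°  ·
  (0,2): δ = 73.51°  ✓
  (0,3): δ = 2.74°  ✓
  (0,4): δ = 75.04°  ✓
  (0,5): δ = 115.59°  ·
  (1,2): δ = 136.57°  ·
  (1,3): δ = 60.33°  ✓
  (1,4): δ = 11.98°  ✓
  (1,5): δ = 52.53°  ✓
  (2,3): δ = 103.75°  ·
  (2,4): δ = 31.45°  ✓
  (2,5): δ = 9.11°  ✓
  (3,4): δ = 107.69°  ·
  (3,5): δ = 67.14°  ✓
  (4,5): δ = 139.45°  ·
antipodal pairs: 9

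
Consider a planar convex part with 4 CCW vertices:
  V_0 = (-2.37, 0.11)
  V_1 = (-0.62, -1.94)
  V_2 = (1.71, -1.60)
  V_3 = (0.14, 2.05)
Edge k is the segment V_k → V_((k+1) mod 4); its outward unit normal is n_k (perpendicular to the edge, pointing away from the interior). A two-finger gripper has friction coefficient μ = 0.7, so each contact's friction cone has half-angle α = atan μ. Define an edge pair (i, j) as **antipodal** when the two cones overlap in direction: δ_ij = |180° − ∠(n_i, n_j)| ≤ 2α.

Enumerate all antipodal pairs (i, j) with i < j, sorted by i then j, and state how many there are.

α = atan 0.7 = 34.99°;  2α = 69.98°
n_0 = (-0.7606, -0.6493)
n_1 = (+0.1444, -0.9895)
n_2 = (+0.9186, +0.3951)
n_3 = (-0.6115, +0.7912)
  (0,1): δ = 122.18°  ·
  (0,2): δ = 17.21°  ✓
  (0,3): δ = 87.21°  ·
  (1,2): δ = 75.03°  ·
  (1,3): δ = 29.40°  ✓
  (2,3): δ = 75.57°  ·
antipodal pairs: 2

count = 2; pairs: (0,2), (1,3)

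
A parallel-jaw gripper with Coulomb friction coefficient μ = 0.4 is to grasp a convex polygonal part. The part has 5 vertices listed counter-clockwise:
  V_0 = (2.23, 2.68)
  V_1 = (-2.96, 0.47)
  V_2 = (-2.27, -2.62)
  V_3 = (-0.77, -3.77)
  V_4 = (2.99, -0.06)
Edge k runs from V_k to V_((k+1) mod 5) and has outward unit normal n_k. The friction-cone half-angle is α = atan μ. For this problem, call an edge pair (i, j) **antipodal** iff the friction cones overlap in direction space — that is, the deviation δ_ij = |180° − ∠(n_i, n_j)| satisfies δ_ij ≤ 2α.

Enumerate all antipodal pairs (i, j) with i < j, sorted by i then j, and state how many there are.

count = 3; pairs: (0,3), (1,4), (2,4)

α = atan 0.4 = 21.80°;  2α = 43.60°
n_0 = (-0.3918, +0.9201)
n_1 = (-0.9760, -0.2179)
n_2 = (-0.6084, -0.7936)
n_3 = (+0.7024, -0.7118)
n_4 = (+0.9636, +0.2673)
  (0,1): δ = 100.48°  ·
  (0,2): δ = 60.54°  ·
  (0,3): δ = 21.55°  ✓
  (0,4): δ = 82.44°  ·
  (1,2): δ = 140.06°  ·
  (1,3): δ = 57.97°  ·
  (1,4): δ = 2.91°  ✓
  (2,3): δ = 97.91°  ·
  (2,4): δ = 37.02°  ✓
  (3,4): δ = 119.11°  ·
antipodal pairs: 3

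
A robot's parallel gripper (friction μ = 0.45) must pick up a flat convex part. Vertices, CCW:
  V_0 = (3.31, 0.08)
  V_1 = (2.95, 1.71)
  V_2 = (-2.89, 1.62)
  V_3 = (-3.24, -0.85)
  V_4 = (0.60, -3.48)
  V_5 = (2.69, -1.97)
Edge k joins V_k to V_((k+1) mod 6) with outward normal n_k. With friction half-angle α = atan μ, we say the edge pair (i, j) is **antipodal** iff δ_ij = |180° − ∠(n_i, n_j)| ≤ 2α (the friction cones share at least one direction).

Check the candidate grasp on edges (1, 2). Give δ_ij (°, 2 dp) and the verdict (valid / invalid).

δ = 98.95°, invalid

α = atan 0.45 = 24.23°;  2α = 48.46°
edge 1: e_1 = (-5.84, -0.09);  n_1 = (-0.0154, +0.9999)
edge 2: e_2 = (-0.35, -2.47);  n_2 = (-0.9901, +0.1403)
∠(n_1, n_2) = 81.05°
δ = |180° − 81.05°| = 98.95°
98.95° > 2α = 48.46°  →  invalid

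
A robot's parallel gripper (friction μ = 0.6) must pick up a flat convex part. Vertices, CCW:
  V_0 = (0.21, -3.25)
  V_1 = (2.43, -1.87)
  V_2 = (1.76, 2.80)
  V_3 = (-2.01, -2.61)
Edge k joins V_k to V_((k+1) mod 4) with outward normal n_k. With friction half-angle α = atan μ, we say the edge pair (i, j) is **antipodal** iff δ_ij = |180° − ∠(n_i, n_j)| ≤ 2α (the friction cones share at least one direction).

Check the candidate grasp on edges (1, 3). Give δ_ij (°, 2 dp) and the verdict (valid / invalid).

δ = 65.75°, invalid

α = atan 0.6 = 30.96°;  2α = 61.93°
edge 1: e_1 = (-0.67, +4.67);  n_1 = (+0.9899, +0.1420)
edge 3: e_3 = (+2.22, -0.64);  n_3 = (-0.2770, -0.9609)
∠(n_1, n_3) = 114.25°
δ = |180° − 114.25°| = 65.75°
65.75° > 2α = 61.93°  →  invalid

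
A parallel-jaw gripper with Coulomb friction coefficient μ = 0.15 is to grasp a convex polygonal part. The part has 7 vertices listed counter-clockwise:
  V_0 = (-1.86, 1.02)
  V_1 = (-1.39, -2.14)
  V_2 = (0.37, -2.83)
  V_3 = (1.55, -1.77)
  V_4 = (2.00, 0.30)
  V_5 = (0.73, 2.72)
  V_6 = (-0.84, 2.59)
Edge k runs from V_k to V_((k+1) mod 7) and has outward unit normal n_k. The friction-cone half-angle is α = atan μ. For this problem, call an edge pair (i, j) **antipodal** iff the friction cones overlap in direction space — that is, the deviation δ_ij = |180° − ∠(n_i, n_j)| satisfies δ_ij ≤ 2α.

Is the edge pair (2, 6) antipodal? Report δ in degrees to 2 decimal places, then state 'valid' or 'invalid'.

α = atan 0.15 = 8.53°;  2α = 17.06°
edge 2: e_2 = (+1.18, +1.06);  n_2 = (+0.6683, -0.7439)
edge 6: e_6 = (-1.02, -1.57);  n_6 = (-0.8386, +0.5448)
∠(n_2, n_6) = 164.94°
δ = |180° − 164.94°| = 15.06°
15.06° ≤ 2α = 17.06°  →  valid

δ = 15.06°, valid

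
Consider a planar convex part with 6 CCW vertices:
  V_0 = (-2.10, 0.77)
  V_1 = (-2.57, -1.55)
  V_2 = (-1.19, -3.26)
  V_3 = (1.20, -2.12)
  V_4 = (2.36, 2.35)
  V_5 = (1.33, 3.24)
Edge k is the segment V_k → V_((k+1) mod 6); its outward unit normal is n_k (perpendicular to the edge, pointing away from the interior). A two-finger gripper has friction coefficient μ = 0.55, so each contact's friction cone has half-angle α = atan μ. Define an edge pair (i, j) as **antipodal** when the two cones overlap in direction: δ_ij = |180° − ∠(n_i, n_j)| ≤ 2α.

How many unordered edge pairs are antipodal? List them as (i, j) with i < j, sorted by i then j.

count = 6; pairs: (0,2), (0,3), (1,3), (1,4), (2,5), (3,5)

α = atan 0.55 = 28.81°;  2α = 57.62°
n_0 = (-0.9801, +0.1986)
n_1 = (-0.7782, -0.6280)
n_2 = (+0.4305, -0.9026)
n_3 = (+0.9679, -0.2512)
n_4 = (+0.6538, +0.7567)
n_5 = (-0.5844, +0.8115)
  (0,1): δ = 129.64°  ·
  (0,2): δ = 53.05°  ✓
  (0,3): δ = 3.10°  ✓
  (0,4): δ = 60.62°  ·
  (0,5): δ = 137.21°  ·
  (1,2): δ = 103.40°  ·
  (1,3): δ = 53.45°  ✓
  (1,4): δ = 10.27°  ✓
  (1,5): δ = 86.85°  ·
  (2,3): δ = 130.05°  ·
  (2,4): δ = 66.33°  ·
  (2,5): δ = 10.26°  ✓
  (3,4): δ = 116.28°  ·
  (3,5): δ = 39.69°  ✓
  (4,5): δ = 103.41°  ·
antipodal pairs: 6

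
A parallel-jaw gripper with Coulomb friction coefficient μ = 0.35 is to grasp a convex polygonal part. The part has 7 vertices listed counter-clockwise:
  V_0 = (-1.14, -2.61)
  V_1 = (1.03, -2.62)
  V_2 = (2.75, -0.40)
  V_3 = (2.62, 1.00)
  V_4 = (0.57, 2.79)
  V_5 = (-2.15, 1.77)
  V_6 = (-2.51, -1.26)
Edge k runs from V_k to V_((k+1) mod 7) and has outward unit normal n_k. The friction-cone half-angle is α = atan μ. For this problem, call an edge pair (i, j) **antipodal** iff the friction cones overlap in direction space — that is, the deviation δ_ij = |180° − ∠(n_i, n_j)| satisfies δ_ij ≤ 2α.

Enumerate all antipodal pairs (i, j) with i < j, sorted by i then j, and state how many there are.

α = atan 0.35 = 19.29°;  2α = 38.58°
n_0 = (-0.0046, -1.0000)
n_1 = (+0.7905, -0.6125)
n_2 = (+0.9957, +0.0925)
n_3 = (+0.6577, +0.7533)
n_4 = (-0.3511, +0.9363)
n_5 = (-0.9930, +0.1180)
n_6 = (-0.7019, -0.7123)
  (0,1): δ = 127.50°  ·
  (0,2): δ = 84.43°  ·
  (0,3): δ = 40.86°  ·
  (0,4): δ = 20.82°  ✓
  (0,5): δ = 83.49°  ·
  (0,6): δ = 135.69°  ·
  (1,2): δ = 136.93°  ·
  (1,3): δ = 93.36°  ·
  (1,4): δ = 31.68°  ✓
  (1,5): δ = 30.99°  ✓
  (1,6): δ = 83.19°  ·
  (2,3): δ = 136.43°  ·
  (2,4): δ = 74.75°  ·
  (2,5): δ = 12.08°  ✓
  (2,6): δ = 40.12°  ·
  (3,4): δ = 118.32°  ·
  (3,5): δ = 55.65°  ·
  (3,6): δ = 3.45°  ✓
  (4,5): δ = 117.33°  ·
  (4,6): δ = 65.13°  ·
  (5,6): δ = 127.80°  ·
antipodal pairs: 5

count = 5; pairs: (0,4), (1,4), (1,5), (2,5), (3,6)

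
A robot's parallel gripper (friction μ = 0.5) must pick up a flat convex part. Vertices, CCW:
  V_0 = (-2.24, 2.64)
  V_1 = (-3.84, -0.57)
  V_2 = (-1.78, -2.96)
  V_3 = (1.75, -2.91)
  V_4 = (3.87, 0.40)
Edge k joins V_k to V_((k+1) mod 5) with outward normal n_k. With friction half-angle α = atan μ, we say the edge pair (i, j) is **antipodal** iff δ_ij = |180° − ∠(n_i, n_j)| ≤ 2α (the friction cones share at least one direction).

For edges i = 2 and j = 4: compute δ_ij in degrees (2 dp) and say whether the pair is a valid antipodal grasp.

δ = 20.95°, valid

α = atan 0.5 = 26.57°;  2α = 53.13°
edge 2: e_2 = (+3.53, +0.05);  n_2 = (+0.0142, -0.9999)
edge 4: e_4 = (-6.11, +2.24);  n_4 = (+0.3442, +0.9389)
∠(n_2, n_4) = 159.05°
δ = |180° − 159.05°| = 20.95°
20.95° ≤ 2α = 53.13°  →  valid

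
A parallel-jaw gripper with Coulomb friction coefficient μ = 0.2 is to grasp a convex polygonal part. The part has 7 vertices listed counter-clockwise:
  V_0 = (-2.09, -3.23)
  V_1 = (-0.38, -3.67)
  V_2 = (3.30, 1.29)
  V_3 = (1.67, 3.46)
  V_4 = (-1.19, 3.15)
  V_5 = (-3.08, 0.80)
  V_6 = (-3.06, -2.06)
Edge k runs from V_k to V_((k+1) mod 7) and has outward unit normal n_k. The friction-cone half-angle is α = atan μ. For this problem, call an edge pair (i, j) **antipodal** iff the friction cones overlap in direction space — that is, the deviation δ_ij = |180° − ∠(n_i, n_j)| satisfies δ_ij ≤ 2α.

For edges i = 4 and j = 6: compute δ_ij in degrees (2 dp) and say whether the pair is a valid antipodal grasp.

δ = 101.53°, invalid

α = atan 0.2 = 11.31°;  2α = 22.62°
edge 4: e_4 = (-1.89, -2.35);  n_4 = (-0.7792, +0.6267)
edge 6: e_6 = (+0.97, -1.17);  n_6 = (-0.7698, -0.6382)
∠(n_4, n_6) = 78.47°
δ = |180° − 78.47°| = 101.53°
101.53° > 2α = 22.62°  →  invalid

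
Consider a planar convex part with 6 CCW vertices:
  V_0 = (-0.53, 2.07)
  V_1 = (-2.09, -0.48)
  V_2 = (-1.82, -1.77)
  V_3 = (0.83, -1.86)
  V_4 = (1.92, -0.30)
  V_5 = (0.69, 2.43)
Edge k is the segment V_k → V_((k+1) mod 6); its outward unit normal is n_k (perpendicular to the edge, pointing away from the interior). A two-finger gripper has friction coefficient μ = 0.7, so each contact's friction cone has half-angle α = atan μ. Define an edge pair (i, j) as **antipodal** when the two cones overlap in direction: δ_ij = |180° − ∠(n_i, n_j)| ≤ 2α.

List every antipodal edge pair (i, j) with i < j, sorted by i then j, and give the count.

count = 8; pairs: (0,2), (0,3), (0,4), (1,3), (1,4), (2,4), (2,5), (3,5)

α = atan 0.7 = 34.99°;  2α = 69.98°
n_0 = (-0.8530, +0.5219)
n_1 = (-0.9788, -0.2049)
n_2 = (-0.0339, -0.9994)
n_3 = (+0.8197, -0.5728)
n_4 = (+0.9117, +0.4108)
n_5 = (-0.2830, +0.9591)
  (0,1): δ = 136.72°  ·
  (0,2): δ = 60.49°  ✓
  (0,3): δ = 3.49°  ✓
  (0,4): δ = 55.71°  ✓
  (0,5): δ = 137.90°  ·
  (1,2): δ = 103.77°  ·
  (1,3): δ = 46.76°  ✓
  (1,4): δ = 12.43°  ✓
  (1,5): δ = 94.62°  ·
  (2,3): δ = 123.00°  ·
  (2,4): δ = 63.80°  ✓
  (2,5): δ = 18.39°  ✓
  (3,4): δ = 120.80°  ·
  (3,5): δ = 38.62°  ✓
  (4,5): δ = 97.81°  ·
antipodal pairs: 8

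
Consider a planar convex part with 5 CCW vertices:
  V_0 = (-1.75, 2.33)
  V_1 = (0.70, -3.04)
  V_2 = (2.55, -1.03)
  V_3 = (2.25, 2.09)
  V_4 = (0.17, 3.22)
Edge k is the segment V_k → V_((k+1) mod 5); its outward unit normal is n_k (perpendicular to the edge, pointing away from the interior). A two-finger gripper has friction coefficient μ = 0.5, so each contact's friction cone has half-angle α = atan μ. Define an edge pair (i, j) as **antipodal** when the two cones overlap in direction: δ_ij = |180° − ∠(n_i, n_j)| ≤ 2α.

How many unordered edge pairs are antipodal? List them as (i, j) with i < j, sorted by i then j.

α = atan 0.5 = 26.57°;  2α = 53.13°
n_0 = (-0.9098, -0.4151)
n_1 = (+0.7358, -0.6772)
n_2 = (+0.9954, +0.0957)
n_3 = (+0.4774, +0.8787)
n_4 = (-0.4206, +0.9073)
  (0,1): δ = 67.15°  ·
  (0,2): δ = 19.03°  ✓
  (0,3): δ = 36.96°  ✓
  (0,4): δ = 90.35°  ·
  (1,2): δ = 131.88°  ·
  (1,3): δ = 75.89°  ·
  (1,4): δ = 22.50°  ✓
  (2,3): δ = 124.01°  ·
  (2,4): δ = 70.62°  ·
  (3,4): δ = 126.62°  ·
antipodal pairs: 3

count = 3; pairs: (0,2), (0,3), (1,4)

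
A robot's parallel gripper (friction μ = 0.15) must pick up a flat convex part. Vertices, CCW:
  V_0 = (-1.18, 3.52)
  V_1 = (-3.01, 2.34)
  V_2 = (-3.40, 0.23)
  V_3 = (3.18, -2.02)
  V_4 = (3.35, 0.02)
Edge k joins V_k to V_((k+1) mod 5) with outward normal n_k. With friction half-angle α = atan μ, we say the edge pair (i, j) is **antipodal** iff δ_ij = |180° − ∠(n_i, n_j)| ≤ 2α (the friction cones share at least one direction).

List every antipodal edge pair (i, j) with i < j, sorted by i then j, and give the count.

count = 1; pairs: (1,3)

α = atan 0.15 = 8.53°;  2α = 17.06°
n_0 = (-0.5419, +0.8404)
n_1 = (-0.9833, +0.1818)
n_2 = (-0.3236, -0.9462)
n_3 = (+0.9965, -0.0830)
n_4 = (+0.6114, +0.7913)
  (0,1): δ = 133.29°  ·
  (0,2): δ = 51.69°  ·
  (0,3): δ = 52.42°  ·
  (0,4): δ = 109.50°  ·
  (1,2): δ = 98.41°  ·
  (1,3): δ = 5.71°  ✓
  (1,4): δ = 62.78°  ·
  (2,3): δ = 75.89°  ·
  (2,4): δ = 18.81°  ·
  (3,4): δ = 122.93°  ·
antipodal pairs: 1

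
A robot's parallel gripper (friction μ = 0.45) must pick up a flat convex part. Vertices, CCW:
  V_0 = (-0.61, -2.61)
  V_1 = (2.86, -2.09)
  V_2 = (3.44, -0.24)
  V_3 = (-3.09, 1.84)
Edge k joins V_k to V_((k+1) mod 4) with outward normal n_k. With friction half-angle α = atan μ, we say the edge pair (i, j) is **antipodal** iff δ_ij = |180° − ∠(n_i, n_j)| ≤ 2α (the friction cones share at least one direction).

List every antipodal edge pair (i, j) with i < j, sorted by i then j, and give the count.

α = atan 0.45 = 24.23°;  2α = 48.46°
n_0 = (+0.1482, -0.9890)
n_1 = (+0.9542, -0.2992)
n_2 = (+0.3035, +0.9528)
n_3 = (-0.8735, -0.4868)
  (0,1): δ = 115.93°  ·
  (0,2): δ = 26.19°  ✓
  (0,3): δ = 110.61°  ·
  (1,2): δ = 90.26°  ·
  (1,3): δ = 46.54°  ✓
  (2,3): δ = 43.20°  ✓
antipodal pairs: 3

count = 3; pairs: (0,2), (1,3), (2,3)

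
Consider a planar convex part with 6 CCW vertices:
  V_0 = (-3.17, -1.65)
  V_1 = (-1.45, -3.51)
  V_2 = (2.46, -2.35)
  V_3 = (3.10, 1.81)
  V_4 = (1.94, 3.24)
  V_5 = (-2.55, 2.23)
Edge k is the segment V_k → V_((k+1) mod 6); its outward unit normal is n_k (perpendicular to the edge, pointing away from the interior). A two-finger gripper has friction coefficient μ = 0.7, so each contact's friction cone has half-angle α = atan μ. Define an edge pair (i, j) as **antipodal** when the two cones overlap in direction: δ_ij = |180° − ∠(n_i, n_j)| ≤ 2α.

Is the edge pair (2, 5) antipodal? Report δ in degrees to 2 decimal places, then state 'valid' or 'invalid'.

α = atan 0.7 = 34.99°;  2α = 69.98°
edge 2: e_2 = (+0.64, +4.16);  n_2 = (+0.9884, -0.1521)
edge 5: e_5 = (-0.62, -3.88);  n_5 = (-0.9875, +0.1578)
∠(n_2, n_5) = 179.67°
δ = |180° − 179.67°| = 0.33°
0.33° ≤ 2α = 69.98°  →  valid

δ = 0.33°, valid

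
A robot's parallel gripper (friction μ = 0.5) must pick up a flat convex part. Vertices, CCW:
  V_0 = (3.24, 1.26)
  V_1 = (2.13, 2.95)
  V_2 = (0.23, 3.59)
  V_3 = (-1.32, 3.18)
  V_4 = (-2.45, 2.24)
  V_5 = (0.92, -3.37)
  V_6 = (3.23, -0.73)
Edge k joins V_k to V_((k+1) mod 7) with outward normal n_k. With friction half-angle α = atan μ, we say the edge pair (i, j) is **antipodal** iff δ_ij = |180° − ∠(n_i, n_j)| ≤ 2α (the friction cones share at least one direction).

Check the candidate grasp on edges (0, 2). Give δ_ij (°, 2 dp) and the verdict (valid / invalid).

α = atan 0.5 = 26.57°;  2α = 53.13°
edge 0: e_0 = (-1.11, +1.69);  n_0 = (+0.8358, +0.5490)
edge 2: e_2 = (-1.55, -0.41);  n_2 = (-0.2557, +0.9668)
∠(n_0, n_2) = 71.52°
δ = |180° − 71.52°| = 108.48°
108.48° > 2α = 53.13°  →  invalid

δ = 108.48°, invalid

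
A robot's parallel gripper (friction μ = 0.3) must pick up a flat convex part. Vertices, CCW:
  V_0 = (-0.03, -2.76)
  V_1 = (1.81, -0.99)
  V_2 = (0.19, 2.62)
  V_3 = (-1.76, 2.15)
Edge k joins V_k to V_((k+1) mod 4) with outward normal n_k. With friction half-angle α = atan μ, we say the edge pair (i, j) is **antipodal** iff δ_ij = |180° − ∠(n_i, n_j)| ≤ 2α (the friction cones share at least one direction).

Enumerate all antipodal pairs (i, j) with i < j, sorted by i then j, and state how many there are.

α = atan 0.3 = 16.70°;  2α = 33.40°
n_0 = (+0.6933, -0.7207)
n_1 = (+0.9123, +0.4094)
n_2 = (-0.2343, +0.9722)
n_3 = (-0.9432, -0.3323)
  (0,1): δ = 109.72°  ·
  (0,2): δ = 30.34°  ✓
  (0,3): δ = 65.52°  ·
  (1,2): δ = 100.62°  ·
  (1,3): δ = 4.76°  ✓
  (2,3): δ = 84.14°  ·
antipodal pairs: 2

count = 2; pairs: (0,2), (1,3)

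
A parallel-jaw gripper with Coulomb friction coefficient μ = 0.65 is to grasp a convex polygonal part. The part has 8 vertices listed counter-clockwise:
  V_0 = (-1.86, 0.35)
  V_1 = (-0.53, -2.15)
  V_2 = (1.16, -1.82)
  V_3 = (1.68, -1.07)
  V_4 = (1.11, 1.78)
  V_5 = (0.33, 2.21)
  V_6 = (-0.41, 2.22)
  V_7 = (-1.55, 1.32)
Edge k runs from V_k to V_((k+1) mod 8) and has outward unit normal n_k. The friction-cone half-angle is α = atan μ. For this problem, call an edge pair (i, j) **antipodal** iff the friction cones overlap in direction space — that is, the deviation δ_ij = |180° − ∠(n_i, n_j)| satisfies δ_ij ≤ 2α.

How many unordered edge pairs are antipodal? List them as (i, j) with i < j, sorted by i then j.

α = atan 0.65 = 33.02°;  2α = 66.05°
n_0 = (-0.8828, -0.4697)
n_1 = (+0.1916, -0.9815)
n_2 = (+0.8218, -0.5698)
n_3 = (+0.9806, +0.1961)
n_4 = (+0.4828, +0.8757)
n_5 = (+0.0135, +0.9999)
n_6 = (-0.6196, +0.7849)
n_7 = (-0.9525, +0.3044)
  (0,1): δ = 106.96°  ·
  (0,2): δ = 62.75°  ✓
  (0,3): δ = 16.70°  ✓
  (0,4): δ = 33.12°  ✓
  (0,5): δ = 61.21°  ✓
  (0,6): δ = 100.28°  ·
  (0,7): δ = 134.26°  ·
  (1,2): δ = 135.78°  ·
  (1,3): δ = 89.74°  ·
  (1,4): δ = 39.92°  ✓
  (1,5): δ = 11.82°  ✓
  (1,6): δ = 27.24°  ✓
  (1,7): δ = 61.23°  ✓
  (2,3): δ = 133.96°  ·
  (2,4): δ = 84.13°  ·
  (2,5): δ = 56.04°  ✓
  (2,6): δ = 16.97°  ✓
  (2,7): δ = 17.01°  ✓
  (3,4): δ = 130.18°  ·
  (3,5): δ = 102.08°  ·
  (3,6): δ = 63.02°  ✓
  (3,7): δ = 29.03°  ✓
  (4,5): δ = 151.91°  ·
  (4,6): δ = 112.84°  ·
  (4,7): δ = 78.86°  ·
  (5,6): δ = 140.94°  ·
  (5,7): δ = 106.95°  ·
  (6,7): δ = 146.01°  ·
antipodal pairs: 13

count = 13; pairs: (0,2), (0,3), (0,4), (0,5), (1,4), (1,5), (1,6), (1,7), (2,5), (2,6), (2,7), (3,6), (3,7)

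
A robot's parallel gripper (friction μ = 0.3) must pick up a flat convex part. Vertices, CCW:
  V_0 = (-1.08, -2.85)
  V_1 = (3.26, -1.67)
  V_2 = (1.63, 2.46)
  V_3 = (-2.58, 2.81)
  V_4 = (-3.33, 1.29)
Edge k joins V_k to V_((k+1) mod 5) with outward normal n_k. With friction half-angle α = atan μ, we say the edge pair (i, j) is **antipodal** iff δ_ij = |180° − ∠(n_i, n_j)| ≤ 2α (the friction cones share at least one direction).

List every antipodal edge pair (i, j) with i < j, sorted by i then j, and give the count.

count = 2; pairs: (0,2), (1,4)

α = atan 0.3 = 16.70°;  2α = 33.40°
n_0 = (+0.2624, -0.9650)
n_1 = (+0.9302, +0.3671)
n_2 = (+0.0828, +0.9966)
n_3 = (-0.8968, +0.4425)
n_4 = (-0.8786, -0.4775)
  (0,1): δ = 83.67°  ·
  (0,2): δ = 19.96°  ✓
  (0,3): δ = 48.53°  ·
  (0,4): δ = 103.31°  ·
  (1,2): δ = 116.29°  ·
  (1,3): δ = 47.80°  ·
  (1,4): δ = 6.99°  ✓
  (2,3): δ = 111.51°  ·
  (2,4): δ = 56.72°  ·
  (3,4): δ = 125.21°  ·
antipodal pairs: 2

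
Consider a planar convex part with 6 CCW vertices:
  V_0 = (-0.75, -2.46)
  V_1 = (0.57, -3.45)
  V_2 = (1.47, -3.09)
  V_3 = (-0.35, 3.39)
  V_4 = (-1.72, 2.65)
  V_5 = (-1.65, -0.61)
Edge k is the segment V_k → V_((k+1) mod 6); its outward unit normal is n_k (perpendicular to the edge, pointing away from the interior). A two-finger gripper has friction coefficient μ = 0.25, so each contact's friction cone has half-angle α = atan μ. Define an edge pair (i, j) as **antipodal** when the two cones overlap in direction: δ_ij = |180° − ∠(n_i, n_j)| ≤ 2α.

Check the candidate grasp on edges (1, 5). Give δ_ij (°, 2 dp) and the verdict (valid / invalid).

δ = 94.14°, invalid

α = atan 0.25 = 14.04°;  2α = 28.07°
edge 1: e_1 = (+0.90, +0.36);  n_1 = (+0.3714, -0.9285)
edge 5: e_5 = (+0.90, -1.85);  n_5 = (-0.8992, -0.4375)
∠(n_1, n_5) = 85.86°
δ = |180° − 85.86°| = 94.14°
94.14° > 2α = 28.07°  →  invalid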